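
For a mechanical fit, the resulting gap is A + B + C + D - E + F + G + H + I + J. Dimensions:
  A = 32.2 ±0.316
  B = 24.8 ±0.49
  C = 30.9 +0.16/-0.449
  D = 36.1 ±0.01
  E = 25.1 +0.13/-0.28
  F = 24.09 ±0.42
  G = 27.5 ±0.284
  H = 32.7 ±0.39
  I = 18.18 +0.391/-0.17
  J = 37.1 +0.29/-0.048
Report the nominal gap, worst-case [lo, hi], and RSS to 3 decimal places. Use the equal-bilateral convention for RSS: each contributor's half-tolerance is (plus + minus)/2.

nominal=238.470 wc=[235.763,241.501] rss=0.996

Stack each dimension's contribution:
  +A: nom +32.200 → Σnom=32.200; wc +0.316/-0.316 → slack +0.316/-0.316; half-tol=0.316, Σhalf²=0.099856
  +B: nom +24.800 → Σnom=57.000; wc +0.490/-0.490 → slack +0.806/-0.806; half-tol=0.490, Σhalf²=0.339956
  +C: nom +30.900 → Σnom=87.900; wc +0.160/-0.449 → slack +0.966/-1.255; half-tol=0.304, Σhalf²=0.432676
  +D: nom +36.100 → Σnom=124.000; wc +0.010/-0.010 → slack +0.976/-1.265; half-tol=0.010, Σhalf²=0.432776
  -E: nom -25.100 → Σnom=98.900; wc +0.280/-0.130 → slack +1.256/-1.395; half-tol=0.205, Σhalf²=0.474801
  +F: nom +24.090 → Σnom=122.990; wc +0.420/-0.420 → slack +1.676/-1.815; half-tol=0.420, Σhalf²=0.651201
  +G: nom +27.500 → Σnom=150.490; wc +0.284/-0.284 → slack +1.960/-2.099; half-tol=0.284, Σhalf²=0.731857
  +H: nom +32.700 → Σnom=183.190; wc +0.390/-0.390 → slack +2.350/-2.489; half-tol=0.390, Σhalf²=0.883957
  +I: nom +18.180 → Σnom=201.370; wc +0.391/-0.170 → slack +2.741/-2.659; half-tol=0.281, Σhalf²=0.962637
  +J: nom +37.100 → Σnom=238.470; wc +0.290/-0.048 → slack +3.031/-2.707; half-tol=0.169, Σhalf²=0.991198
Nominal = 238.470. Worst-case = [238.470 - 2.707, 238.470 + 3.031] = [235.763, 241.501]. RSS = √0.991198 = 0.996.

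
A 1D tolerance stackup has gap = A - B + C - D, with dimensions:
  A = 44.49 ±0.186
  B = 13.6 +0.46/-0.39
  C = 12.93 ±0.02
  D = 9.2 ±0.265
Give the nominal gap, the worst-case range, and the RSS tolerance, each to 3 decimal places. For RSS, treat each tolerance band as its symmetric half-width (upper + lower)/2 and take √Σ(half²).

nominal=34.620 wc=[33.689,35.481] rss=0.535

Stack each dimension's contribution:
  +A: nom +44.490 → Σnom=44.490; wc +0.186/-0.186 → slack +0.186/-0.186; half-tol=0.186, Σhalf²=0.034596
  -B: nom -13.600 → Σnom=30.890; wc +0.390/-0.460 → slack +0.576/-0.646; half-tol=0.425, Σhalf²=0.215221
  +C: nom +12.930 → Σnom=43.820; wc +0.020/-0.020 → slack +0.596/-0.666; half-tol=0.020, Σhalf²=0.215621
  -D: nom -9.200 → Σnom=34.620; wc +0.265/-0.265 → slack +0.861/-0.931; half-tol=0.265, Σhalf²=0.285846
Nominal = 34.620. Worst-case = [34.620 - 0.931, 34.620 + 0.861] = [33.689, 35.481]. RSS = √0.285846 = 0.535.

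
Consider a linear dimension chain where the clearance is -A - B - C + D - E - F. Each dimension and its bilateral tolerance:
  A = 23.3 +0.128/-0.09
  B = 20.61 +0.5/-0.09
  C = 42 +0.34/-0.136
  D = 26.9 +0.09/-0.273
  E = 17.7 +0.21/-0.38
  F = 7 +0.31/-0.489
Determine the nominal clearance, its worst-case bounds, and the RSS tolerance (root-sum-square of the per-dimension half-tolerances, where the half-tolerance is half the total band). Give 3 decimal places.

nominal=-83.710 wc=[-85.471,-82.435] rss=0.660

Stack each dimension's contribution:
  -A: nom -23.300 → Σnom=-23.300; wc +0.090/-0.128 → slack +0.090/-0.128; half-tol=0.109, Σhalf²=0.011881
  -B: nom -20.610 → Σnom=-43.910; wc +0.090/-0.500 → slack +0.180/-0.628; half-tol=0.295, Σhalf²=0.098906
  -C: nom -42.000 → Σnom=-85.910; wc +0.136/-0.340 → slack +0.316/-0.968; half-tol=0.238, Σhalf²=0.155550
  +D: nom +26.900 → Σnom=-59.010; wc +0.090/-0.273 → slack +0.406/-1.241; half-tol=0.181, Σhalf²=0.188492
  -E: nom -17.700 → Σnom=-76.710; wc +0.380/-0.210 → slack +0.786/-1.451; half-tol=0.295, Σhalf²=0.275517
  -F: nom -7.000 → Σnom=-83.710; wc +0.489/-0.310 → slack +1.275/-1.761; half-tol=0.399, Σhalf²=0.435117
Nominal = -83.710. Worst-case = [-83.710 - 1.761, -83.710 + 1.275] = [-85.471, -82.435]. RSS = √0.435117 = 0.660.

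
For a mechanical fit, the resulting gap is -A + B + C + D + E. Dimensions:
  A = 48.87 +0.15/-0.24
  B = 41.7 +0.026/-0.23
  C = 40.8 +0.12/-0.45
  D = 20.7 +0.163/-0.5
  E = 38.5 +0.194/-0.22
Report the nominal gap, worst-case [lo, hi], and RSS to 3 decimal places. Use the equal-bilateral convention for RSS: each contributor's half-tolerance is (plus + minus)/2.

Stack each dimension's contribution:
  -A: nom -48.870 → Σnom=-48.870; wc +0.240/-0.150 → slack +0.240/-0.150; half-tol=0.195, Σhalf²=0.038025
  +B: nom +41.700 → Σnom=-7.170; wc +0.026/-0.230 → slack +0.266/-0.380; half-tol=0.128, Σhalf²=0.054409
  +C: nom +40.800 → Σnom=33.630; wc +0.120/-0.450 → slack +0.386/-0.830; half-tol=0.285, Σhalf²=0.135634
  +D: nom +20.700 → Σnom=54.330; wc +0.163/-0.500 → slack +0.549/-1.330; half-tol=0.332, Σhalf²=0.245526
  +E: nom +38.500 → Σnom=92.830; wc +0.194/-0.220 → slack +0.743/-1.550; half-tol=0.207, Σhalf²=0.288375
Nominal = 92.830. Worst-case = [92.830 - 1.550, 92.830 + 0.743] = [91.280, 93.573]. RSS = √0.288375 = 0.537.

nominal=92.830 wc=[91.280,93.573] rss=0.537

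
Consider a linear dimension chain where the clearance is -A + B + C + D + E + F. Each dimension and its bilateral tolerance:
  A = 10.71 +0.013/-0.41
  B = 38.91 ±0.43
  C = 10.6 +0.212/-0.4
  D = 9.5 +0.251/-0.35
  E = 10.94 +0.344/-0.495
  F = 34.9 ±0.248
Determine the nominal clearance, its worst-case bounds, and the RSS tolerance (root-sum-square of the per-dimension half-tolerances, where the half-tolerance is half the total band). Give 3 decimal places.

Stack each dimension's contribution:
  -A: nom -10.710 → Σnom=-10.710; wc +0.410/-0.013 → slack +0.410/-0.013; half-tol=0.211, Σhalf²=0.044732
  +B: nom +38.910 → Σnom=28.200; wc +0.430/-0.430 → slack +0.840/-0.443; half-tol=0.430, Σhalf²=0.229632
  +C: nom +10.600 → Σnom=38.800; wc +0.212/-0.400 → slack +1.052/-0.843; half-tol=0.306, Σhalf²=0.323268
  +D: nom +9.500 → Σnom=48.300; wc +0.251/-0.350 → slack +1.303/-1.193; half-tol=0.300, Σhalf²=0.413569
  +E: nom +10.940 → Σnom=59.240; wc +0.344/-0.495 → slack +1.647/-1.688; half-tol=0.419, Σhalf²=0.589549
  +F: nom +34.900 → Σnom=94.140; wc +0.248/-0.248 → slack +1.895/-1.936; half-tol=0.248, Σhalf²=0.651053
Nominal = 94.140. Worst-case = [94.140 - 1.936, 94.140 + 1.895] = [92.204, 96.035]. RSS = √0.651053 = 0.807.

nominal=94.140 wc=[92.204,96.035] rss=0.807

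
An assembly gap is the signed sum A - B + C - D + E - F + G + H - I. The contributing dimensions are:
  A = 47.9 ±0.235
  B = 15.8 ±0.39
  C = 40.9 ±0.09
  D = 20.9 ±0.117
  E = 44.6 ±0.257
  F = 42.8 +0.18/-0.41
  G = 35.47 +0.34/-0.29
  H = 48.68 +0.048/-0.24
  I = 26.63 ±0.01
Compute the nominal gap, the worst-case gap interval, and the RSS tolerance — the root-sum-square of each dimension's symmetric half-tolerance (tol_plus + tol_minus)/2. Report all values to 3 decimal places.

Stack each dimension's contribution:
  +A: nom +47.900 → Σnom=47.900; wc +0.235/-0.235 → slack +0.235/-0.235; half-tol=0.235, Σhalf²=0.055225
  -B: nom -15.800 → Σnom=32.100; wc +0.390/-0.390 → slack +0.625/-0.625; half-tol=0.390, Σhalf²=0.207325
  +C: nom +40.900 → Σnom=73.000; wc +0.090/-0.090 → slack +0.715/-0.715; half-tol=0.090, Σhalf²=0.215425
  -D: nom -20.900 → Σnom=52.100; wc +0.117/-0.117 → slack +0.832/-0.832; half-tol=0.117, Σhalf²=0.229114
  +E: nom +44.600 → Σnom=96.700; wc +0.257/-0.257 → slack +1.089/-1.089; half-tol=0.257, Σhalf²=0.295163
  -F: nom -42.800 → Σnom=53.900; wc +0.410/-0.180 → slack +1.499/-1.269; half-tol=0.295, Σhalf²=0.382188
  +G: nom +35.470 → Σnom=89.370; wc +0.340/-0.290 → slack +1.839/-1.559; half-tol=0.315, Σhalf²=0.481413
  +H: nom +48.680 → Σnom=138.050; wc +0.048/-0.240 → slack +1.887/-1.799; half-tol=0.144, Σhalf²=0.502149
  -I: nom -26.630 → Σnom=111.420; wc +0.010/-0.010 → slack +1.897/-1.809; half-tol=0.010, Σhalf²=0.502249
Nominal = 111.420. Worst-case = [111.420 - 1.809, 111.420 + 1.897] = [109.611, 113.317]. RSS = √0.502249 = 0.709.

nominal=111.420 wc=[109.611,113.317] rss=0.709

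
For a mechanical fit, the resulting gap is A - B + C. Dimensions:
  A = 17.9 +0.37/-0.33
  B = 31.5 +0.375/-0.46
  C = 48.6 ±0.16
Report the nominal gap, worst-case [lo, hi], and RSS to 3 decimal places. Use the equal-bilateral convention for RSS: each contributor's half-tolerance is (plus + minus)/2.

nominal=35.000 wc=[34.135,35.990] rss=0.568

Stack each dimension's contribution:
  +A: nom +17.900 → Σnom=17.900; wc +0.370/-0.330 → slack +0.370/-0.330; half-tol=0.350, Σhalf²=0.122500
  -B: nom -31.500 → Σnom=-13.600; wc +0.460/-0.375 → slack +0.830/-0.705; half-tol=0.417, Σhalf²=0.296806
  +C: nom +48.600 → Σnom=35.000; wc +0.160/-0.160 → slack +0.990/-0.865; half-tol=0.160, Σhalf²=0.322406
Nominal = 35.000. Worst-case = [35.000 - 0.865, 35.000 + 0.990] = [34.135, 35.990]. RSS = √0.322406 = 0.568.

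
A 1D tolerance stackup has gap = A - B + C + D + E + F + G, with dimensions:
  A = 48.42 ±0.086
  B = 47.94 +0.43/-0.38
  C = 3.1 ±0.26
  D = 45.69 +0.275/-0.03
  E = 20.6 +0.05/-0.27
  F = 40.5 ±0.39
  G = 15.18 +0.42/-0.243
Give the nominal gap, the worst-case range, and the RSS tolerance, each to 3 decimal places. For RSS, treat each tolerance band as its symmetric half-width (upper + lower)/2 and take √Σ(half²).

Stack each dimension's contribution:
  +A: nom +48.420 → Σnom=48.420; wc +0.086/-0.086 → slack +0.086/-0.086; half-tol=0.086, Σhalf²=0.007396
  -B: nom -47.940 → Σnom=0.480; wc +0.380/-0.430 → slack +0.466/-0.516; half-tol=0.405, Σhalf²=0.171421
  +C: nom +3.100 → Σnom=3.580; wc +0.260/-0.260 → slack +0.726/-0.776; half-tol=0.260, Σhalf²=0.239021
  +D: nom +45.690 → Σnom=49.270; wc +0.275/-0.030 → slack +1.001/-0.806; half-tol=0.153, Σhalf²=0.262277
  +E: nom +20.600 → Σnom=69.870; wc +0.050/-0.270 → slack +1.051/-1.076; half-tol=0.160, Σhalf²=0.287877
  +F: nom +40.500 → Σnom=110.370; wc +0.390/-0.390 → slack +1.441/-1.466; half-tol=0.390, Σhalf²=0.439977
  +G: nom +15.180 → Σnom=125.550; wc +0.420/-0.243 → slack +1.861/-1.709; half-tol=0.332, Σhalf²=0.549870
Nominal = 125.550. Worst-case = [125.550 - 1.709, 125.550 + 1.861] = [123.841, 127.411]. RSS = √0.549870 = 0.742.

nominal=125.550 wc=[123.841,127.411] rss=0.742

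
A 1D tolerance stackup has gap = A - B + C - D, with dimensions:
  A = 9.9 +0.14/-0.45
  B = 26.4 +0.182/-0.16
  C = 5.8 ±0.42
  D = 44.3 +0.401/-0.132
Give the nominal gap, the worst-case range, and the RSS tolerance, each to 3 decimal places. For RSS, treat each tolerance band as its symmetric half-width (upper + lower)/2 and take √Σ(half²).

nominal=-55.000 wc=[-56.453,-54.148] rss=0.603

Stack each dimension's contribution:
  +A: nom +9.900 → Σnom=9.900; wc +0.140/-0.450 → slack +0.140/-0.450; half-tol=0.295, Σhalf²=0.087025
  -B: nom -26.400 → Σnom=-16.500; wc +0.160/-0.182 → slack +0.300/-0.632; half-tol=0.171, Σhalf²=0.116266
  +C: nom +5.800 → Σnom=-10.700; wc +0.420/-0.420 → slack +0.720/-1.052; half-tol=0.420, Σhalf²=0.292666
  -D: nom -44.300 → Σnom=-55.000; wc +0.132/-0.401 → slack +0.852/-1.453; half-tol=0.267, Σhalf²=0.363688
Nominal = -55.000. Worst-case = [-55.000 - 1.453, -55.000 + 0.852] = [-56.453, -54.148]. RSS = √0.363688 = 0.603.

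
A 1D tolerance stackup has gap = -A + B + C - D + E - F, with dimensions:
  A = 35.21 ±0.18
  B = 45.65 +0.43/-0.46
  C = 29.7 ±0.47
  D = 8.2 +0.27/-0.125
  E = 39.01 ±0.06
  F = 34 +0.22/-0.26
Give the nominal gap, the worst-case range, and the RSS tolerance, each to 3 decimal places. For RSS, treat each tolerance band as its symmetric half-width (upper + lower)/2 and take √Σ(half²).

nominal=36.950 wc=[35.290,38.475] rss=0.743

Stack each dimension's contribution:
  -A: nom -35.210 → Σnom=-35.210; wc +0.180/-0.180 → slack +0.180/-0.180; half-tol=0.180, Σhalf²=0.032400
  +B: nom +45.650 → Σnom=10.440; wc +0.430/-0.460 → slack +0.610/-0.640; half-tol=0.445, Σhalf²=0.230425
  +C: nom +29.700 → Σnom=40.140; wc +0.470/-0.470 → slack +1.080/-1.110; half-tol=0.470, Σhalf²=0.451325
  -D: nom -8.200 → Σnom=31.940; wc +0.125/-0.270 → slack +1.205/-1.380; half-tol=0.198, Σhalf²=0.490331
  +E: nom +39.010 → Σnom=70.950; wc +0.060/-0.060 → slack +1.265/-1.440; half-tol=0.060, Σhalf²=0.493931
  -F: nom -34.000 → Σnom=36.950; wc +0.260/-0.220 → slack +1.525/-1.660; half-tol=0.240, Σhalf²=0.551531
Nominal = 36.950. Worst-case = [36.950 - 1.660, 36.950 + 1.525] = [35.290, 38.475]. RSS = √0.551531 = 0.743.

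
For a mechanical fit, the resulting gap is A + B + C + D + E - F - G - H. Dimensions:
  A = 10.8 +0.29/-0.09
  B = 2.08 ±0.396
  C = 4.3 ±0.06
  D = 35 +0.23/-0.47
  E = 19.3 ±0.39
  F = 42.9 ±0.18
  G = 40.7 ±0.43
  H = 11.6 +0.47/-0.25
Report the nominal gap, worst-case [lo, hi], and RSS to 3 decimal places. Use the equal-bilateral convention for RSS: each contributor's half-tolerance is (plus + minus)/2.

nominal=-23.720 wc=[-26.206,-21.494] rss=0.904

Stack each dimension's contribution:
  +A: nom +10.800 → Σnom=10.800; wc +0.290/-0.090 → slack +0.290/-0.090; half-tol=0.190, Σhalf²=0.036100
  +B: nom +2.080 → Σnom=12.880; wc +0.396/-0.396 → slack +0.686/-0.486; half-tol=0.396, Σhalf²=0.192916
  +C: nom +4.300 → Σnom=17.180; wc +0.060/-0.060 → slack +0.746/-0.546; half-tol=0.060, Σhalf²=0.196516
  +D: nom +35.000 → Σnom=52.180; wc +0.230/-0.470 → slack +0.976/-1.016; half-tol=0.350, Σhalf²=0.319016
  +E: nom +19.300 → Σnom=71.480; wc +0.390/-0.390 → slack +1.366/-1.406; half-tol=0.390, Σhalf²=0.471116
  -F: nom -42.900 → Σnom=28.580; wc +0.180/-0.180 → slack +1.546/-1.586; half-tol=0.180, Σhalf²=0.503516
  -G: nom -40.700 → Σnom=-12.120; wc +0.430/-0.430 → slack +1.976/-2.016; half-tol=0.430, Σhalf²=0.688416
  -H: nom -11.600 → Σnom=-23.720; wc +0.250/-0.470 → slack +2.226/-2.486; half-tol=0.360, Σhalf²=0.818016
Nominal = -23.720. Worst-case = [-23.720 - 2.486, -23.720 + 2.226] = [-26.206, -21.494]. RSS = √0.818016 = 0.904.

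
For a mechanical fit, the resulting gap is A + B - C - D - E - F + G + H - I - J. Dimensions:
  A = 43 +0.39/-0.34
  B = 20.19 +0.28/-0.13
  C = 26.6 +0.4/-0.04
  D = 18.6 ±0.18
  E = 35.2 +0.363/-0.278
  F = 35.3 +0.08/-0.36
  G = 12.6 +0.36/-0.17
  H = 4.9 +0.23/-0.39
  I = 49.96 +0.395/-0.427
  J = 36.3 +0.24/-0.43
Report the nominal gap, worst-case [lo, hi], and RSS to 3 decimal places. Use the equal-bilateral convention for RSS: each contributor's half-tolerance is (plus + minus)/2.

nominal=-121.270 wc=[-123.958,-118.295] rss=0.924

Stack each dimension's contribution:
  +A: nom +43.000 → Σnom=43.000; wc +0.390/-0.340 → slack +0.390/-0.340; half-tol=0.365, Σhalf²=0.133225
  +B: nom +20.190 → Σnom=63.190; wc +0.280/-0.130 → slack +0.670/-0.470; half-tol=0.205, Σhalf²=0.175250
  -C: nom -26.600 → Σnom=36.590; wc +0.040/-0.400 → slack +0.710/-0.870; half-tol=0.220, Σhalf²=0.223650
  -D: nom -18.600 → Σnom=17.990; wc +0.180/-0.180 → slack +0.890/-1.050; half-tol=0.180, Σhalf²=0.256050
  -E: nom -35.200 → Σnom=-17.210; wc +0.278/-0.363 → slack +1.168/-1.413; half-tol=0.321, Σhalf²=0.358770
  -F: nom -35.300 → Σnom=-52.510; wc +0.360/-0.080 → slack +1.528/-1.493; half-tol=0.220, Σhalf²=0.407170
  +G: nom +12.600 → Σnom=-39.910; wc +0.360/-0.170 → slack +1.888/-1.663; half-tol=0.265, Σhalf²=0.477395
  +H: nom +4.900 → Σnom=-35.010; wc +0.230/-0.390 → slack +2.118/-2.053; half-tol=0.310, Σhalf²=0.573495
  -I: nom -49.960 → Σnom=-84.970; wc +0.427/-0.395 → slack +2.545/-2.448; half-tol=0.411, Σhalf²=0.742416
  -J: nom -36.300 → Σnom=-121.270; wc +0.430/-0.240 → slack +2.975/-2.688; half-tol=0.335, Σhalf²=0.854641
Nominal = -121.270. Worst-case = [-121.270 - 2.688, -121.270 + 2.975] = [-123.958, -118.295]. RSS = √0.854641 = 0.924.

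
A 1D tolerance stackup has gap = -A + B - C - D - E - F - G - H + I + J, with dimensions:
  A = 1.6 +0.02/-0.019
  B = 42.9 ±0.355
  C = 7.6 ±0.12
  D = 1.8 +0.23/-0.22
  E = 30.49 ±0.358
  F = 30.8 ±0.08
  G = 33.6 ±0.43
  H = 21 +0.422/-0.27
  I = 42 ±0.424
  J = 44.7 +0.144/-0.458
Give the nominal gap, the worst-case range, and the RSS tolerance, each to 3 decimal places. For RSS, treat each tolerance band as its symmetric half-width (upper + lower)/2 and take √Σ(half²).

nominal=2.710 wc=[-0.187,5.130] rss=0.949

Stack each dimension's contribution:
  -A: nom -1.600 → Σnom=-1.600; wc +0.019/-0.020 → slack +0.019/-0.020; half-tol=0.019, Σhalf²=0.000380
  +B: nom +42.900 → Σnom=41.300; wc +0.355/-0.355 → slack +0.374/-0.375; half-tol=0.355, Σhalf²=0.126405
  -C: nom -7.600 → Σnom=33.700; wc +0.120/-0.120 → slack +0.494/-0.495; half-tol=0.120, Σhalf²=0.140805
  -D: nom -1.800 → Σnom=31.900; wc +0.220/-0.230 → slack +0.714/-0.725; half-tol=0.225, Σhalf²=0.191430
  -E: nom -30.490 → Σnom=1.410; wc +0.358/-0.358 → slack +1.072/-1.083; half-tol=0.358, Σhalf²=0.319594
  -F: nom -30.800 → Σnom=-29.390; wc +0.080/-0.080 → slack +1.152/-1.163; half-tol=0.080, Σhalf²=0.325994
  -G: nom -33.600 → Σnom=-62.990; wc +0.430/-0.430 → slack +1.582/-1.593; half-tol=0.430, Σhalf²=0.510894
  -H: nom -21.000 → Σnom=-83.990; wc +0.270/-0.422 → slack +1.852/-2.015; half-tol=0.346, Σhalf²=0.630610
  +I: nom +42.000 → Σnom=-41.990; wc +0.424/-0.424 → slack +2.276/-2.439; half-tol=0.424, Σhalf²=0.810386
  +J: nom +44.700 → Σnom=2.710; wc +0.144/-0.458 → slack +2.420/-2.897; half-tol=0.301, Σhalf²=0.900987
Nominal = 2.710. Worst-case = [2.710 - 2.897, 2.710 + 2.420] = [-0.187, 5.130]. RSS = √0.900987 = 0.949.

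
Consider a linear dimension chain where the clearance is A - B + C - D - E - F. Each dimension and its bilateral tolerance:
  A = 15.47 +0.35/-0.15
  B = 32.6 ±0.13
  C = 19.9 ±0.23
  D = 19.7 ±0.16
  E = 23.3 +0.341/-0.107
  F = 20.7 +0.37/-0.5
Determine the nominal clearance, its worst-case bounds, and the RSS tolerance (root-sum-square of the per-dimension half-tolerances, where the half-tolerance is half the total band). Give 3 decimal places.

nominal=-60.930 wc=[-62.311,-59.453] rss=0.630

Stack each dimension's contribution:
  +A: nom +15.470 → Σnom=15.470; wc +0.350/-0.150 → slack +0.350/-0.150; half-tol=0.250, Σhalf²=0.062500
  -B: nom -32.600 → Σnom=-17.130; wc +0.130/-0.130 → slack +0.480/-0.280; half-tol=0.130, Σhalf²=0.079400
  +C: nom +19.900 → Σnom=2.770; wc +0.230/-0.230 → slack +0.710/-0.510; half-tol=0.230, Σhalf²=0.132300
  -D: nom -19.700 → Σnom=-16.930; wc +0.160/-0.160 → slack +0.870/-0.670; half-tol=0.160, Σhalf²=0.157900
  -E: nom -23.300 → Σnom=-40.230; wc +0.107/-0.341 → slack +0.977/-1.011; half-tol=0.224, Σhalf²=0.208076
  -F: nom -20.700 → Σnom=-60.930; wc +0.500/-0.370 → slack +1.477/-1.381; half-tol=0.435, Σhalf²=0.397301
Nominal = -60.930. Worst-case = [-60.930 - 1.381, -60.930 + 1.477] = [-62.311, -59.453]. RSS = √0.397301 = 0.630.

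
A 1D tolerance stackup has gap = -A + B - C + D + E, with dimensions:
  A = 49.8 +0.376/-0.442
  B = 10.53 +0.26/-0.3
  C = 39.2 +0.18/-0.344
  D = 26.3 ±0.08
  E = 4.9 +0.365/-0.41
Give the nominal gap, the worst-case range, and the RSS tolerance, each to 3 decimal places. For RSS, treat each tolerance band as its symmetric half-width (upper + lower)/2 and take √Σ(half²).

nominal=-47.270 wc=[-48.616,-45.779] rss=0.686

Stack each dimension's contribution:
  -A: nom -49.800 → Σnom=-49.800; wc +0.442/-0.376 → slack +0.442/-0.376; half-tol=0.409, Σhalf²=0.167281
  +B: nom +10.530 → Σnom=-39.270; wc +0.260/-0.300 → slack +0.702/-0.676; half-tol=0.280, Σhalf²=0.245681
  -C: nom -39.200 → Σnom=-78.470; wc +0.344/-0.180 → slack +1.046/-0.856; half-tol=0.262, Σhalf²=0.314325
  +D: nom +26.300 → Σnom=-52.170; wc +0.080/-0.080 → slack +1.126/-0.936; half-tol=0.080, Σhalf²=0.320725
  +E: nom +4.900 → Σnom=-47.270; wc +0.365/-0.410 → slack +1.491/-1.346; half-tol=0.387, Σhalf²=0.470881
Nominal = -47.270. Worst-case = [-47.270 - 1.346, -47.270 + 1.491] = [-48.616, -45.779]. RSS = √0.470881 = 0.686.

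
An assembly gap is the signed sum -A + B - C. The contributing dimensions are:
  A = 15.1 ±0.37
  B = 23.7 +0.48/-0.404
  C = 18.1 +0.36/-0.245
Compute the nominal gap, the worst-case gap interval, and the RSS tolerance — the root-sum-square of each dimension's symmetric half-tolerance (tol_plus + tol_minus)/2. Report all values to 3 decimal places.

nominal=-9.500 wc=[-10.634,-8.405] rss=0.651

Stack each dimension's contribution:
  -A: nom -15.100 → Σnom=-15.100; wc +0.370/-0.370 → slack +0.370/-0.370; half-tol=0.370, Σhalf²=0.136900
  +B: nom +23.700 → Σnom=8.600; wc +0.480/-0.404 → slack +0.850/-0.774; half-tol=0.442, Σhalf²=0.332264
  -C: nom -18.100 → Σnom=-9.500; wc +0.245/-0.360 → slack +1.095/-1.134; half-tol=0.302, Σhalf²=0.423770
Nominal = -9.500. Worst-case = [-9.500 - 1.134, -9.500 + 1.095] = [-10.634, -8.405]. RSS = √0.423770 = 0.651.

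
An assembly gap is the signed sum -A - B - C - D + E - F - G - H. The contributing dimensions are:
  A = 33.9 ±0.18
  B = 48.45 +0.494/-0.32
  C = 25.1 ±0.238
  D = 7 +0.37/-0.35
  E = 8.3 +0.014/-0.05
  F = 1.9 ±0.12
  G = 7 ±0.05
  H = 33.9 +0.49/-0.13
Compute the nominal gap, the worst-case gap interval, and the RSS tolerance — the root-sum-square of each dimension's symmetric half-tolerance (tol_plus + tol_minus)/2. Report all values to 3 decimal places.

nominal=-148.950 wc=[-150.942,-147.548] rss=0.706

Stack each dimension's contribution:
  -A: nom -33.900 → Σnom=-33.900; wc +0.180/-0.180 → slack +0.180/-0.180; half-tol=0.180, Σhalf²=0.032400
  -B: nom -48.450 → Σnom=-82.350; wc +0.320/-0.494 → slack +0.500/-0.674; half-tol=0.407, Σhalf²=0.198049
  -C: nom -25.100 → Σnom=-107.450; wc +0.238/-0.238 → slack +0.738/-0.912; half-tol=0.238, Σhalf²=0.254693
  -D: nom -7.000 → Σnom=-114.450; wc +0.350/-0.370 → slack +1.088/-1.282; half-tol=0.360, Σhalf²=0.384293
  +E: nom +8.300 → Σnom=-106.150; wc +0.014/-0.050 → slack +1.102/-1.332; half-tol=0.032, Σhalf²=0.385317
  -F: nom -1.900 → Σnom=-108.050; wc +0.120/-0.120 → slack +1.222/-1.452; half-tol=0.120, Σhalf²=0.399717
  -G: nom -7.000 → Σnom=-115.050; wc +0.050/-0.050 → slack +1.272/-1.502; half-tol=0.050, Σhalf²=0.402217
  -H: nom -33.900 → Σnom=-148.950; wc +0.130/-0.490 → slack +1.402/-1.992; half-tol=0.310, Σhalf²=0.498317
Nominal = -148.950. Worst-case = [-148.950 - 1.992, -148.950 + 1.402] = [-150.942, -147.548]. RSS = √0.498317 = 0.706.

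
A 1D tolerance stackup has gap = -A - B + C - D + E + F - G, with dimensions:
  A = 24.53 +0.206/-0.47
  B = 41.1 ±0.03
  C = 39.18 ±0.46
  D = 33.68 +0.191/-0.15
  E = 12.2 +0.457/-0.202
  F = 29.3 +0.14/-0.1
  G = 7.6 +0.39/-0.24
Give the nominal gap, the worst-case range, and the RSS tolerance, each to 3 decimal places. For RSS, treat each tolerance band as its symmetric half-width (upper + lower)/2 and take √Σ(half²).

nominal=-26.230 wc=[-27.809,-24.283] rss=0.760

Stack each dimension's contribution:
  -A: nom -24.530 → Σnom=-24.530; wc +0.470/-0.206 → slack +0.470/-0.206; half-tol=0.338, Σhalf²=0.114244
  -B: nom -41.100 → Σnom=-65.630; wc +0.030/-0.030 → slack +0.500/-0.236; half-tol=0.030, Σhalf²=0.115144
  +C: nom +39.180 → Σnom=-26.450; wc +0.460/-0.460 → slack +0.960/-0.696; half-tol=0.460, Σhalf²=0.326744
  -D: nom -33.680 → Σnom=-60.130; wc +0.150/-0.191 → slack +1.110/-0.887; half-tol=0.170, Σhalf²=0.355814
  +E: nom +12.200 → Σnom=-47.930; wc +0.457/-0.202 → slack +1.567/-1.089; half-tol=0.330, Σhalf²=0.464384
  +F: nom +29.300 → Σnom=-18.630; wc +0.140/-0.100 → slack +1.707/-1.189; half-tol=0.120, Σhalf²=0.478785
  -G: nom -7.600 → Σnom=-26.230; wc +0.240/-0.390 → slack +1.947/-1.579; half-tol=0.315, Σhalf²=0.578010
Nominal = -26.230. Worst-case = [-26.230 - 1.579, -26.230 + 1.947] = [-27.809, -24.283]. RSS = √0.578010 = 0.760.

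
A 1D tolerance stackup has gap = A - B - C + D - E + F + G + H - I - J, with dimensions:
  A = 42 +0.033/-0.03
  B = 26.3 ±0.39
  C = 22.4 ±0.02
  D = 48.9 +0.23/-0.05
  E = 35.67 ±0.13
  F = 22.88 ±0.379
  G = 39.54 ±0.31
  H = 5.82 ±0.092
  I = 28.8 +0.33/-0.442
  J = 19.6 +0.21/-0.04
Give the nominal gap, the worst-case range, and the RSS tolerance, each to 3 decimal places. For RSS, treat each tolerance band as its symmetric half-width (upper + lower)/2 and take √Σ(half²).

Stack each dimension's contribution:
  +A: nom +42.000 → Σnom=42.000; wc +0.033/-0.030 → slack +0.033/-0.030; half-tol=0.032, Σhalf²=0.000992
  -B: nom -26.300 → Σnom=15.700; wc +0.390/-0.390 → slack +0.423/-0.420; half-tol=0.390, Σhalf²=0.153092
  -C: nom -22.400 → Σnom=-6.700; wc +0.020/-0.020 → slack +0.443/-0.440; half-tol=0.020, Σhalf²=0.153492
  +D: nom +48.900 → Σnom=42.200; wc +0.230/-0.050 → slack +0.673/-0.490; half-tol=0.140, Σhalf²=0.173092
  -E: nom -35.670 → Σnom=6.530; wc +0.130/-0.130 → slack +0.803/-0.620; half-tol=0.130, Σhalf²=0.189992
  +F: nom +22.880 → Σnom=29.410; wc +0.379/-0.379 → slack +1.182/-0.999; half-tol=0.379, Σhalf²=0.333633
  +G: nom +39.540 → Σnom=68.950; wc +0.310/-0.310 → slack +1.492/-1.309; half-tol=0.310, Σhalf²=0.429733
  +H: nom +5.820 → Σnom=74.770; wc +0.092/-0.092 → slack +1.584/-1.401; half-tol=0.092, Σhalf²=0.438197
  -I: nom -28.800 → Σnom=45.970; wc +0.442/-0.330 → slack +2.026/-1.731; half-tol=0.386, Σhalf²=0.587193
  -J: nom -19.600 → Σnom=26.370; wc +0.040/-0.210 → slack +2.066/-1.941; half-tol=0.125, Σhalf²=0.602818
Nominal = 26.370. Worst-case = [26.370 - 1.941, 26.370 + 2.066] = [24.429, 28.436]. RSS = √0.602818 = 0.776.

nominal=26.370 wc=[24.429,28.436] rss=0.776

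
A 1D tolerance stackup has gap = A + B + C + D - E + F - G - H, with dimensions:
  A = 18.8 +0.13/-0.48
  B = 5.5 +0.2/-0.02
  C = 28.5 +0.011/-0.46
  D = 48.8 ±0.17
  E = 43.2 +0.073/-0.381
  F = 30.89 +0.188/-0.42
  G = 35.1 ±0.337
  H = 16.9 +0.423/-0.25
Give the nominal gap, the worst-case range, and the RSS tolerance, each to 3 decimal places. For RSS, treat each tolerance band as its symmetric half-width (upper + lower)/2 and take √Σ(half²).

Stack each dimension's contribution:
  +A: nom +18.800 → Σnom=18.800; wc +0.130/-0.480 → slack +0.130/-0.480; half-tol=0.305, Σhalf²=0.093025
  +B: nom +5.500 → Σnom=24.300; wc +0.200/-0.020 → slack +0.330/-0.500; half-tol=0.110, Σhalf²=0.105125
  +C: nom +28.500 → Σnom=52.800; wc +0.011/-0.460 → slack +0.341/-0.960; half-tol=0.236, Σhalf²=0.160585
  +D: nom +48.800 → Σnom=101.600; wc +0.170/-0.170 → slack +0.511/-1.130; half-tol=0.170, Σhalf²=0.189485
  -E: nom -43.200 → Σnom=58.400; wc +0.381/-0.073 → slack +0.892/-1.203; half-tol=0.227, Σhalf²=0.241014
  +F: nom +30.890 → Σnom=89.290; wc +0.188/-0.420 → slack +1.080/-1.623; half-tol=0.304, Σhalf²=0.333430
  -G: nom -35.100 → Σnom=54.190; wc +0.337/-0.337 → slack +1.417/-1.960; half-tol=0.337, Σhalf²=0.446999
  -H: nom -16.900 → Σnom=37.290; wc +0.250/-0.423 → slack +1.667/-2.383; half-tol=0.337, Σhalf²=0.560232
Nominal = 37.290. Worst-case = [37.290 - 2.383, 37.290 + 1.667] = [34.907, 38.957]. RSS = √0.560232 = 0.748.

nominal=37.290 wc=[34.907,38.957] rss=0.748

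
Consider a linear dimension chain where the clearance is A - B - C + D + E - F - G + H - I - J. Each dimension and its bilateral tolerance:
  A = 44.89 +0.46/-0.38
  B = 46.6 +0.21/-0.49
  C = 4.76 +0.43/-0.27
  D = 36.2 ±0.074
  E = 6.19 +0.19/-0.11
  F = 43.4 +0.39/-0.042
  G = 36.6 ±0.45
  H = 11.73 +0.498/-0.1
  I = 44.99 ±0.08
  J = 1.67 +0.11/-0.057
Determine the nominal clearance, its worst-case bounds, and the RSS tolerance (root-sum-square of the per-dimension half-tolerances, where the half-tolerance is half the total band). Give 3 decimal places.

nominal=-79.010 wc=[-81.344,-76.399] rss=0.895

Stack each dimension's contribution:
  +A: nom +44.890 → Σnom=44.890; wc +0.460/-0.380 → slack +0.460/-0.380; half-tol=0.420, Σhalf²=0.176400
  -B: nom -46.600 → Σnom=-1.710; wc +0.490/-0.210 → slack +0.950/-0.590; half-tol=0.350, Σhalf²=0.298900
  -C: nom -4.760 → Σnom=-6.470; wc +0.270/-0.430 → slack +1.220/-1.020; half-tol=0.350, Σhalf²=0.421400
  +D: nom +36.200 → Σnom=29.730; wc +0.074/-0.074 → slack +1.294/-1.094; half-tol=0.074, Σhalf²=0.426876
  +E: nom +6.190 → Σnom=35.920; wc +0.190/-0.110 → slack +1.484/-1.204; half-tol=0.150, Σhalf²=0.449376
  -F: nom -43.400 → Σnom=-7.480; wc +0.042/-0.390 → slack +1.526/-1.594; half-tol=0.216, Σhalf²=0.496032
  -G: nom -36.600 → Σnom=-44.080; wc +0.450/-0.450 → slack +1.976/-2.044; half-tol=0.450, Σhalf²=0.698532
  +H: nom +11.730 → Σnom=-32.350; wc +0.498/-0.100 → slack +2.474/-2.144; half-tol=0.299, Σhalf²=0.787933
  -I: nom -44.990 → Σnom=-77.340; wc +0.080/-0.080 → slack +2.554/-2.224; half-tol=0.080, Σhalf²=0.794333
  -J: nom -1.670 → Σnom=-79.010; wc +0.057/-0.110 → slack +2.611/-2.334; half-tol=0.084, Σhalf²=0.801305
Nominal = -79.010. Worst-case = [-79.010 - 2.334, -79.010 + 2.611] = [-81.344, -76.399]. RSS = √0.801305 = 0.895.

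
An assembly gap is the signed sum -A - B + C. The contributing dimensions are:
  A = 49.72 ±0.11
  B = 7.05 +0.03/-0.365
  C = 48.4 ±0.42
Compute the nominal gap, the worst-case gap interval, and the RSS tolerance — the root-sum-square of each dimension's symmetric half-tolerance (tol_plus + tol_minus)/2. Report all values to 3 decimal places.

Stack each dimension's contribution:
  -A: nom -49.720 → Σnom=-49.720; wc +0.110/-0.110 → slack +0.110/-0.110; half-tol=0.110, Σhalf²=0.012100
  -B: nom -7.050 → Σnom=-56.770; wc +0.365/-0.030 → slack +0.475/-0.140; half-tol=0.198, Σhalf²=0.051106
  +C: nom +48.400 → Σnom=-8.370; wc +0.420/-0.420 → slack +0.895/-0.560; half-tol=0.420, Σhalf²=0.227506
Nominal = -8.370. Worst-case = [-8.370 - 0.560, -8.370 + 0.895] = [-8.930, -7.475]. RSS = √0.227506 = 0.477.

nominal=-8.370 wc=[-8.930,-7.475] rss=0.477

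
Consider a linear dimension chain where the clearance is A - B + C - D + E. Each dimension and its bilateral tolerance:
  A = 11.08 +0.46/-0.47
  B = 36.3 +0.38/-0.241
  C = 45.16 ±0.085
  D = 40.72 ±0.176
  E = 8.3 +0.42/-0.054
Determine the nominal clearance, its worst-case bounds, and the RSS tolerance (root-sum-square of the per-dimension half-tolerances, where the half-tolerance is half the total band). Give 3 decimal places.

Stack each dimension's contribution:
  +A: nom +11.080 → Σnom=11.080; wc +0.460/-0.470 → slack +0.460/-0.470; half-tol=0.465, Σhalf²=0.216225
  -B: nom -36.300 → Σnom=-25.220; wc +0.241/-0.380 → slack +0.701/-0.850; half-tol=0.310, Σhalf²=0.312635
  +C: nom +45.160 → Σnom=19.940; wc +0.085/-0.085 → slack +0.786/-0.935; half-tol=0.085, Σhalf²=0.319860
  -D: nom -40.720 → Σnom=-20.780; wc +0.176/-0.176 → slack +0.962/-1.111; half-tol=0.176, Σhalf²=0.350836
  +E: nom +8.300 → Σnom=-12.480; wc +0.420/-0.054 → slack +1.382/-1.165; half-tol=0.237, Σhalf²=0.407005
Nominal = -12.480. Worst-case = [-12.480 - 1.165, -12.480 + 1.382] = [-13.645, -11.098]. RSS = √0.407005 = 0.638.

nominal=-12.480 wc=[-13.645,-11.098] rss=0.638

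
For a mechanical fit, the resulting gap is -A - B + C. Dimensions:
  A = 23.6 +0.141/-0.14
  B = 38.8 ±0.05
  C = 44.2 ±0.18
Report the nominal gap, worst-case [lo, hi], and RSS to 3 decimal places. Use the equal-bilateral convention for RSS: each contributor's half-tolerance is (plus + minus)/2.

nominal=-18.200 wc=[-18.571,-17.830] rss=0.234

Stack each dimension's contribution:
  -A: nom -23.600 → Σnom=-23.600; wc +0.140/-0.141 → slack +0.140/-0.141; half-tol=0.141, Σhalf²=0.019740
  -B: nom -38.800 → Σnom=-62.400; wc +0.050/-0.050 → slack +0.190/-0.191; half-tol=0.050, Σhalf²=0.022240
  +C: nom +44.200 → Σnom=-18.200; wc +0.180/-0.180 → slack +0.370/-0.371; half-tol=0.180, Σhalf²=0.054640
Nominal = -18.200. Worst-case = [-18.200 - 0.371, -18.200 + 0.370] = [-18.571, -17.830]. RSS = √0.054640 = 0.234.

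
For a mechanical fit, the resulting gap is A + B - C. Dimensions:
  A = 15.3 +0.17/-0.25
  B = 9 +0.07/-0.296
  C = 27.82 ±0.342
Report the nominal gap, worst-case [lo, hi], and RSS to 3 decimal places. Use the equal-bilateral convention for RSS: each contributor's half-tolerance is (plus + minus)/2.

Stack each dimension's contribution:
  +A: nom +15.300 → Σnom=15.300; wc +0.170/-0.250 → slack +0.170/-0.250; half-tol=0.210, Σhalf²=0.044100
  +B: nom +9.000 → Σnom=24.300; wc +0.070/-0.296 → slack +0.240/-0.546; half-tol=0.183, Σhalf²=0.077589
  -C: nom -27.820 → Σnom=-3.520; wc +0.342/-0.342 → slack +0.582/-0.888; half-tol=0.342, Σhalf²=0.194553
Nominal = -3.520. Worst-case = [-3.520 - 0.888, -3.520 + 0.582] = [-4.408, -2.938]. RSS = √0.194553 = 0.441.

nominal=-3.520 wc=[-4.408,-2.938] rss=0.441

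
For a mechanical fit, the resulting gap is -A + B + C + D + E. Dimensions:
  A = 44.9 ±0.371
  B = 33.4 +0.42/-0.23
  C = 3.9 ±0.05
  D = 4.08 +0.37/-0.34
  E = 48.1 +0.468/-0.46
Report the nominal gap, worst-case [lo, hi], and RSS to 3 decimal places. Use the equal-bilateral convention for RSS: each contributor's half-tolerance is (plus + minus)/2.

nominal=44.580 wc=[43.129,46.259] rss=0.766

Stack each dimension's contribution:
  -A: nom -44.900 → Σnom=-44.900; wc +0.371/-0.371 → slack +0.371/-0.371; half-tol=0.371, Σhalf²=0.137641
  +B: nom +33.400 → Σnom=-11.500; wc +0.420/-0.230 → slack +0.791/-0.601; half-tol=0.325, Σhalf²=0.243266
  +C: nom +3.900 → Σnom=-7.600; wc +0.050/-0.050 → slack +0.841/-0.651; half-tol=0.050, Σhalf²=0.245766
  +D: nom +4.080 → Σnom=-3.520; wc +0.370/-0.340 → slack +1.211/-0.991; half-tol=0.355, Σhalf²=0.371791
  +E: nom +48.100 → Σnom=44.580; wc +0.468/-0.460 → slack +1.679/-1.451; half-tol=0.464, Σhalf²=0.587087
Nominal = 44.580. Worst-case = [44.580 - 1.451, 44.580 + 1.679] = [43.129, 46.259]. RSS = √0.587087 = 0.766.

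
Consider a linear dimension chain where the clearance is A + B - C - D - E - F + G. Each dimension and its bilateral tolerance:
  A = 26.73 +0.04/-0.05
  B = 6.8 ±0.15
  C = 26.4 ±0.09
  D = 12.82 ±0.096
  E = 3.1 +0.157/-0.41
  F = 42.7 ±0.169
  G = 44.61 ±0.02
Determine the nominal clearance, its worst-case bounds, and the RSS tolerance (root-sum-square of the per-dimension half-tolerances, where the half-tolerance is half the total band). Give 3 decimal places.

Stack each dimension's contribution:
  +A: nom +26.730 → Σnom=26.730; wc +0.040/-0.050 → slack +0.040/-0.050; half-tol=0.045, Σhalf²=0.002025
  +B: nom +6.800 → Σnom=33.530; wc +0.150/-0.150 → slack +0.190/-0.200; half-tol=0.150, Σhalf²=0.024525
  -C: nom -26.400 → Σnom=7.130; wc +0.090/-0.090 → slack +0.280/-0.290; half-tol=0.090, Σhalf²=0.032625
  -D: nom -12.820 → Σnom=-5.690; wc +0.096/-0.096 → slack +0.376/-0.386; half-tol=0.096, Σhalf²=0.041841
  -E: nom -3.100 → Σnom=-8.790; wc +0.410/-0.157 → slack +0.786/-0.543; half-tol=0.283, Σhalf²=0.122213
  -F: nom -42.700 → Σnom=-51.490; wc +0.169/-0.169 → slack +0.955/-0.712; half-tol=0.169, Σhalf²=0.150774
  +G: nom +44.610 → Σnom=-6.880; wc +0.020/-0.020 → slack +0.975/-0.732; half-tol=0.020, Σhalf²=0.151174
Nominal = -6.880. Worst-case = [-6.880 - 0.732, -6.880 + 0.975] = [-7.612, -5.905]. RSS = √0.151174 = 0.389.

nominal=-6.880 wc=[-7.612,-5.905] rss=0.389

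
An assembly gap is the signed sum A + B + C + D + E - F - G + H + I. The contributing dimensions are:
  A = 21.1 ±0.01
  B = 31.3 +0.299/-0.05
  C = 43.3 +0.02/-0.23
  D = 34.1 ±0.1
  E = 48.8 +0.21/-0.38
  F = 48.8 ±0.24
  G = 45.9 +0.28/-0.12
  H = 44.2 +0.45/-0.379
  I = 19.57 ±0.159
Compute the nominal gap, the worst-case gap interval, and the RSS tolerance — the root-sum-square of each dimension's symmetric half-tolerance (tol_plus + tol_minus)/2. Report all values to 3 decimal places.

Stack each dimension's contribution:
  +A: nom +21.100 → Σnom=21.100; wc +0.010/-0.010 → slack +0.010/-0.010; half-tol=0.010, Σhalf²=0.000100
  +B: nom +31.300 → Σnom=52.400; wc +0.299/-0.050 → slack +0.309/-0.060; half-tol=0.174, Σhalf²=0.030550
  +C: nom +43.300 → Σnom=95.700; wc +0.020/-0.230 → slack +0.329/-0.290; half-tol=0.125, Σhalf²=0.046175
  +D: nom +34.100 → Σnom=129.800; wc +0.100/-0.100 → slack +0.429/-0.390; half-tol=0.100, Σhalf²=0.056175
  +E: nom +48.800 → Σnom=178.600; wc +0.210/-0.380 → slack +0.639/-0.770; half-tol=0.295, Σhalf²=0.143200
  -F: nom -48.800 → Σnom=129.800; wc +0.240/-0.240 → slack +0.879/-1.010; half-tol=0.240, Σhalf²=0.200800
  -G: nom -45.900 → Σnom=83.900; wc +0.120/-0.280 → slack +0.999/-1.290; half-tol=0.200, Σhalf²=0.240800
  +H: nom +44.200 → Σnom=128.100; wc +0.450/-0.379 → slack +1.449/-1.669; half-tol=0.414, Σhalf²=0.412610
  +I: nom +19.570 → Σnom=147.670; wc +0.159/-0.159 → slack +1.608/-1.828; half-tol=0.159, Σhalf²=0.437891
Nominal = 147.670. Worst-case = [147.670 - 1.828, 147.670 + 1.608] = [145.842, 149.278]. RSS = √0.437891 = 0.662.

nominal=147.670 wc=[145.842,149.278] rss=0.662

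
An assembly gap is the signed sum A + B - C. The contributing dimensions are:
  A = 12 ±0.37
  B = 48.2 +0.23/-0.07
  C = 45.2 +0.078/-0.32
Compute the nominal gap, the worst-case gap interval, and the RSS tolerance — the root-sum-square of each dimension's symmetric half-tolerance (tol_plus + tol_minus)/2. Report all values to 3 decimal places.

Stack each dimension's contribution:
  +A: nom +12.000 → Σnom=12.000; wc +0.370/-0.370 → slack +0.370/-0.370; half-tol=0.370, Σhalf²=0.136900
  +B: nom +48.200 → Σnom=60.200; wc +0.230/-0.070 → slack +0.600/-0.440; half-tol=0.150, Σhalf²=0.159400
  -C: nom -45.200 → Σnom=15.000; wc +0.320/-0.078 → slack +0.920/-0.518; half-tol=0.199, Σhalf²=0.199001
Nominal = 15.000. Worst-case = [15.000 - 0.518, 15.000 + 0.920] = [14.482, 15.920]. RSS = √0.199001 = 0.446.

nominal=15.000 wc=[14.482,15.920] rss=0.446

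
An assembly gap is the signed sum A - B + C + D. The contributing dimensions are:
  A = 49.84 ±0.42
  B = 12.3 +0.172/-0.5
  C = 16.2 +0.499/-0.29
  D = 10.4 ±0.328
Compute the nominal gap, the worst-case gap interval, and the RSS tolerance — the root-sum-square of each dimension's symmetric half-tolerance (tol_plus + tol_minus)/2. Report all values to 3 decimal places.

nominal=64.140 wc=[62.930,65.887] rss=0.743

Stack each dimension's contribution:
  +A: nom +49.840 → Σnom=49.840; wc +0.420/-0.420 → slack +0.420/-0.420; half-tol=0.420, Σhalf²=0.176400
  -B: nom -12.300 → Σnom=37.540; wc +0.500/-0.172 → slack +0.920/-0.592; half-tol=0.336, Σhalf²=0.289296
  +C: nom +16.200 → Σnom=53.740; wc +0.499/-0.290 → slack +1.419/-0.882; half-tol=0.394, Σhalf²=0.444926
  +D: nom +10.400 → Σnom=64.140; wc +0.328/-0.328 → slack +1.747/-1.210; half-tol=0.328, Σhalf²=0.552510
Nominal = 64.140. Worst-case = [64.140 - 1.210, 64.140 + 1.747] = [62.930, 65.887]. RSS = √0.552510 = 0.743.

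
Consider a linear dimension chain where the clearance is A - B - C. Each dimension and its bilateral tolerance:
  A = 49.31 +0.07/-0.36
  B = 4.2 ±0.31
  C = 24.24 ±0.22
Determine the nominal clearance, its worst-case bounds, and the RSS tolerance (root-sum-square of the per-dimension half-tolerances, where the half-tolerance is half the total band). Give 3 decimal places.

nominal=20.870 wc=[19.980,21.470] rss=0.437

Stack each dimension's contribution:
  +A: nom +49.310 → Σnom=49.310; wc +0.070/-0.360 → slack +0.070/-0.360; half-tol=0.215, Σhalf²=0.046225
  -B: nom -4.200 → Σnom=45.110; wc +0.310/-0.310 → slack +0.380/-0.670; half-tol=0.310, Σhalf²=0.142325
  -C: nom -24.240 → Σnom=20.870; wc +0.220/-0.220 → slack +0.600/-0.890; half-tol=0.220, Σhalf²=0.190725
Nominal = 20.870. Worst-case = [20.870 - 0.890, 20.870 + 0.600] = [19.980, 21.470]. RSS = √0.190725 = 0.437.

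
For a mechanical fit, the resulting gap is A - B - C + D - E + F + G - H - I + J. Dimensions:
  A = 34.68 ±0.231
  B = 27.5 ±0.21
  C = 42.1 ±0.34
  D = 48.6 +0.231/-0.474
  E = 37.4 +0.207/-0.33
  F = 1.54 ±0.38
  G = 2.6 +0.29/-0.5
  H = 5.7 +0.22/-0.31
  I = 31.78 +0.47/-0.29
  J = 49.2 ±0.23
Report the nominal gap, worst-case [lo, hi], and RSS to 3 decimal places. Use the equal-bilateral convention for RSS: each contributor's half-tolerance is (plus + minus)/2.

nominal=-7.860 wc=[-11.122,-5.018] rss=0.989

Stack each dimension's contribution:
  +A: nom +34.680 → Σnom=34.680; wc +0.231/-0.231 → slack +0.231/-0.231; half-tol=0.231, Σhalf²=0.053361
  -B: nom -27.500 → Σnom=7.180; wc +0.210/-0.210 → slack +0.441/-0.441; half-tol=0.210, Σhalf²=0.097461
  -C: nom -42.100 → Σnom=-34.920; wc +0.340/-0.340 → slack +0.781/-0.781; half-tol=0.340, Σhalf²=0.213061
  +D: nom +48.600 → Σnom=13.680; wc +0.231/-0.474 → slack +1.012/-1.255; half-tol=0.352, Σhalf²=0.337317
  -E: nom -37.400 → Σnom=-23.720; wc +0.330/-0.207 → slack +1.342/-1.462; half-tol=0.269, Σhalf²=0.409410
  +F: nom +1.540 → Σnom=-22.180; wc +0.380/-0.380 → slack +1.722/-1.842; half-tol=0.380, Σhalf²=0.553810
  +G: nom +2.600 → Σnom=-19.580; wc +0.290/-0.500 → slack +2.012/-2.342; half-tol=0.395, Σhalf²=0.709835
  -H: nom -5.700 → Σnom=-25.280; wc +0.310/-0.220 → slack +2.322/-2.562; half-tol=0.265, Σhalf²=0.780060
  -I: nom -31.780 → Σnom=-57.060; wc +0.290/-0.470 → slack +2.612/-3.032; half-tol=0.380, Σhalf²=0.924460
  +J: nom +49.200 → Σnom=-7.860; wc +0.230/-0.230 → slack +2.842/-3.262; half-tol=0.230, Σhalf²=0.977360
Nominal = -7.860. Worst-case = [-7.860 - 3.262, -7.860 + 2.842] = [-11.122, -5.018]. RSS = √0.977360 = 0.989.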